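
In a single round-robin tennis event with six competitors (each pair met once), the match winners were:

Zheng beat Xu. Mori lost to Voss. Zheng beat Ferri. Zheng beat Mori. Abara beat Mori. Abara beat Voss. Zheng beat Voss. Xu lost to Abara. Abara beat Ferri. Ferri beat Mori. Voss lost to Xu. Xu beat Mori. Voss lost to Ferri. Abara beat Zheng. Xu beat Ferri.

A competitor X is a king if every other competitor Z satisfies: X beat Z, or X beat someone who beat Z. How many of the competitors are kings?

1

Voss cannot reach Abara, Ferri, Zheng, Xu in two steps.
Abara reaches everyone (king).
Ferri cannot reach Abara, Zheng, Xu in two steps.
Mori cannot reach Voss, Abara, Ferri, Zheng, Xu in two steps.
Zheng cannot reach Abara in two steps.
Xu cannot reach Abara, Zheng in two steps.
Kings: Abara — 1.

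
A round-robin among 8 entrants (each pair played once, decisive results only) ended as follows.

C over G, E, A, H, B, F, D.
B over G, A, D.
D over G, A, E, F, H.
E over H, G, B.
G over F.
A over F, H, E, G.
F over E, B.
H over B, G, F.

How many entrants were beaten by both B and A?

B beat: A, D, G.
A beat: E, F, G, H.
Both beat: G — 1.

1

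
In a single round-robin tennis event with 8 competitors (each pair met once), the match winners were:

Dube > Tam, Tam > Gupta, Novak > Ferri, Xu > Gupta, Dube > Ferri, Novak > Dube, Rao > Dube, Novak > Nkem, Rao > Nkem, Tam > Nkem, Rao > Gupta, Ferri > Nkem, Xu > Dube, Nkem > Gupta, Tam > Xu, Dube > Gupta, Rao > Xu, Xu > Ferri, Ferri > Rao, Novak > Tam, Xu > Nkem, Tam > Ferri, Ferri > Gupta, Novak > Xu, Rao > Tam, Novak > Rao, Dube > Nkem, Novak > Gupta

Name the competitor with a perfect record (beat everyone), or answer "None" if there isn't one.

Novak has 7 wins out of 7 opponents — a perfect record.

Novak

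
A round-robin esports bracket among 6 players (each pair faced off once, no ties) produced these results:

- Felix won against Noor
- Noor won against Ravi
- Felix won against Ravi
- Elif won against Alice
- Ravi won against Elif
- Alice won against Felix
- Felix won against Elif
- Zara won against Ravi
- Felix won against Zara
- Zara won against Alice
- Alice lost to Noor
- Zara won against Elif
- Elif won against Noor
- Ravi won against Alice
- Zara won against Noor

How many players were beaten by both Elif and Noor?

Elif beat: Alice, Noor.
Noor beat: Alice, Ravi.
Both beat: Alice — 1.

1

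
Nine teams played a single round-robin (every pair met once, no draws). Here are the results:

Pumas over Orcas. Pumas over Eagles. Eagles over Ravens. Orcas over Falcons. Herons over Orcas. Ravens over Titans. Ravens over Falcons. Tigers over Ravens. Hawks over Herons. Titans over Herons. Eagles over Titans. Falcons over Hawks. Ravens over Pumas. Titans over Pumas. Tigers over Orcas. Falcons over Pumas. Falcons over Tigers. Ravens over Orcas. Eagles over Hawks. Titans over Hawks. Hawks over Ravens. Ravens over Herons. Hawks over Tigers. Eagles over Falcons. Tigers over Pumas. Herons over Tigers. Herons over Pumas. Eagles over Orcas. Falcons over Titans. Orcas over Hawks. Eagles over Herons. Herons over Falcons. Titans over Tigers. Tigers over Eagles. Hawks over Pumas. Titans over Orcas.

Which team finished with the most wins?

Win totals: Ravens 5, Eagles 6, Herons 4, Tigers 4, Hawks 4, Pumas 2, Titans 5, Orcas 2, Falcons 4.
Eagles leads with 6 wins (next highest: 5).

Eagles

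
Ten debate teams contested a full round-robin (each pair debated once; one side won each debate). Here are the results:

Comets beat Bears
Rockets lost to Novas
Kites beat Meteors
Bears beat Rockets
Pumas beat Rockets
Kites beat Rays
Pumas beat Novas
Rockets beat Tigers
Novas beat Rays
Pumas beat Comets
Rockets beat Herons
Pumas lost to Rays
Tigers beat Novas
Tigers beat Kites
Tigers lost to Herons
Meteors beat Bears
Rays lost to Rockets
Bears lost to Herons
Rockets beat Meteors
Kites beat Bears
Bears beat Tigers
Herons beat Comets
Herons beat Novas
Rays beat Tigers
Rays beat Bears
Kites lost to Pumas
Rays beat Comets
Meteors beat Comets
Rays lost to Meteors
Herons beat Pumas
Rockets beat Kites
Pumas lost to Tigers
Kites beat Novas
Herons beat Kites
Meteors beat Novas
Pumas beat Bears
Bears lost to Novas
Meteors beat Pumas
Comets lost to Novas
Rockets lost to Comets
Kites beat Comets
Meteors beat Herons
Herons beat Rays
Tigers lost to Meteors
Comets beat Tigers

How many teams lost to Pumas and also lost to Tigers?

2

Pumas beat: Kites, Rockets, Novas, Comets, Bears.
Tigers beat: Pumas, Kites, Novas.
Both beat: Kites, Novas — 2.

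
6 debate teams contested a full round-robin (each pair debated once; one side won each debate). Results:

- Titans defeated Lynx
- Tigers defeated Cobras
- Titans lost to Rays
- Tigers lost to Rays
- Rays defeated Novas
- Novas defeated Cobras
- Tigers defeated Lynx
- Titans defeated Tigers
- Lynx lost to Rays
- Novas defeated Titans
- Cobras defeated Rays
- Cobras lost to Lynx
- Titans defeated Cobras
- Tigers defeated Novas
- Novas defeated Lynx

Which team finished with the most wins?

Win totals: Titans 3, Cobras 1, Lynx 1, Tigers 3, Rays 4, Novas 3.
Rays leads with 4 wins (next highest: 3).

Rays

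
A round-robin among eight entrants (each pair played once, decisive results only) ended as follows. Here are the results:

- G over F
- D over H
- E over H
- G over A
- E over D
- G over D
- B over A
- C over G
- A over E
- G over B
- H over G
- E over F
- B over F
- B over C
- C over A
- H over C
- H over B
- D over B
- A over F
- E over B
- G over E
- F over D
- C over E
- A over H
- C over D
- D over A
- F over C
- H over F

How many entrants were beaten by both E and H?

E beat: B, D, F, H.
H beat: B, C, F, G.
Both beat: B, F — 2.

2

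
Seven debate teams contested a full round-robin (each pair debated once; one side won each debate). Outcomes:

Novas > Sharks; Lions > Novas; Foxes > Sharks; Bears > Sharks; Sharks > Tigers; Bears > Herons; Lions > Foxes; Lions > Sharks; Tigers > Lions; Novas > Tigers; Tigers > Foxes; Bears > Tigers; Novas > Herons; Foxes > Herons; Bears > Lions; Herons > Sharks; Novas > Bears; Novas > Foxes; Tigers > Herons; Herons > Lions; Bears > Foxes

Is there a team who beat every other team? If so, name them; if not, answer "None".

None

Highest win total is Novas with 5 (out of 6 possible).
Novas lost to Lions, so no team went undefeated.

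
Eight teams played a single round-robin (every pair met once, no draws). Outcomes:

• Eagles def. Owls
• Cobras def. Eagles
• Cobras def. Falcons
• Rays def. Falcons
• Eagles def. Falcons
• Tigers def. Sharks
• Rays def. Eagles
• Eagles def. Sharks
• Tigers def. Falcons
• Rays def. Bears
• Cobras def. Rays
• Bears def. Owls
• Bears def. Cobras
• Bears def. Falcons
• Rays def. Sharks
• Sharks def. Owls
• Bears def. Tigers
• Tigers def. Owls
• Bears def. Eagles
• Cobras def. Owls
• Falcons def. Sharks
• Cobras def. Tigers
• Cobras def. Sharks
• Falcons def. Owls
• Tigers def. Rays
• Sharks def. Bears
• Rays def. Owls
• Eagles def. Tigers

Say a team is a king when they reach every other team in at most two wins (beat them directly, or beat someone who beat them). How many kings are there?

Sharks cannot reach Rays in two steps.
Cobras reaches everyone (king).
Owls cannot reach Sharks, Cobras, Bears, Eagles, Tigers, Falcons, Rays in two steps.
Bears reaches everyone (king).
Eagles cannot reach Cobras in two steps.
Tigers cannot reach Cobras in two steps.
Falcons cannot reach Cobras, Eagles, Tigers, Rays in two steps.
Rays reaches everyone (king).
Kings: Cobras, Bears, Rays — 3.

3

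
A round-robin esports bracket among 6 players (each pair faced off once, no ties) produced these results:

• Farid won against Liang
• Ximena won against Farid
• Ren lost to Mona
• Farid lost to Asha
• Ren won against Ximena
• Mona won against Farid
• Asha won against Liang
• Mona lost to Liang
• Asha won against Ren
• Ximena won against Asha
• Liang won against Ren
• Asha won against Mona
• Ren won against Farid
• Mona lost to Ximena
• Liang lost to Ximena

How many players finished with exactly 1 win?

Win totals: Ren 2, Ximena 4, Farid 1, Mona 2, Asha 4, Liang 2.
Exactly 1: Farid — 1 player.

1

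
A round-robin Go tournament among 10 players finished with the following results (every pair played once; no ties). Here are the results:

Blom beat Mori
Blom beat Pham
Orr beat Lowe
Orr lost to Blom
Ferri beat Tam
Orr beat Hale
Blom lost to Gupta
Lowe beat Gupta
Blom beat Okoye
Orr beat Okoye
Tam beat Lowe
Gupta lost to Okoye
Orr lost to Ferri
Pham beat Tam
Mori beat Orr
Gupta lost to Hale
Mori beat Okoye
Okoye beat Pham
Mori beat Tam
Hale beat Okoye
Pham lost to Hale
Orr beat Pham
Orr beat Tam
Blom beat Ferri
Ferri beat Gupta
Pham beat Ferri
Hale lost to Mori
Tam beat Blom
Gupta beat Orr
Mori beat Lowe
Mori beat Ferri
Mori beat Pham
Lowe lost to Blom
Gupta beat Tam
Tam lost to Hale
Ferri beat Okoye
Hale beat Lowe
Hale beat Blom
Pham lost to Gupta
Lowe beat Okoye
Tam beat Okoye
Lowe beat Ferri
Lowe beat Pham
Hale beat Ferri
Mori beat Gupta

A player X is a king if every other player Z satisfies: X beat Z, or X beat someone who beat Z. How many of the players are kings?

Lowe cannot reach Mori, Hale in two steps.
Blom reaches everyone (king).
Okoye cannot reach Lowe, Mori, Hale in two steps.
Ferri cannot reach Mori in two steps.
Mori reaches everyone (king).
Hale reaches everyone (king).
Pham cannot reach Mori, Hale in two steps.
Gupta reaches everyone (king).
Orr cannot reach Mori in two steps.
Tam cannot reach Hale in two steps.
Kings: Blom, Mori, Hale, Gupta — 4.

4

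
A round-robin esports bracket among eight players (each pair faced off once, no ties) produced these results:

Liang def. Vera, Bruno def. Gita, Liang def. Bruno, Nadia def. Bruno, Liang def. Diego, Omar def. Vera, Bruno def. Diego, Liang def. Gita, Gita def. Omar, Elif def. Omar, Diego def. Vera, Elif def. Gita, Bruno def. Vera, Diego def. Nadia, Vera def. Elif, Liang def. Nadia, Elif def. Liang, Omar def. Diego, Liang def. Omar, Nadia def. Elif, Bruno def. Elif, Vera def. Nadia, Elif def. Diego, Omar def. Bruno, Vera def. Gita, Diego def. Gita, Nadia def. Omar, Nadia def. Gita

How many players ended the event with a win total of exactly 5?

0

Win totals: Diego 3, Vera 3, Nadia 4, Bruno 4, Elif 4, Gita 1, Liang 6, Omar 3.
No player has exactly 5 wins.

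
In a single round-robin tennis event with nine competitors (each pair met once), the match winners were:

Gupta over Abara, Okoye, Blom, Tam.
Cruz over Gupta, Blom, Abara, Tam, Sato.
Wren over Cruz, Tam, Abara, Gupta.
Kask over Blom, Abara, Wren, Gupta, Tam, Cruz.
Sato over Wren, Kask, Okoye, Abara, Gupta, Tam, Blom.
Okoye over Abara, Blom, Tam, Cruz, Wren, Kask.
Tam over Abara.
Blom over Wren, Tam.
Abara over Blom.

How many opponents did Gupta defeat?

Gupta's results: beat Okoye, Blom, Tam, Abara; lost to Wren, Cruz, Sato, Kask.
That is 4 wins.

4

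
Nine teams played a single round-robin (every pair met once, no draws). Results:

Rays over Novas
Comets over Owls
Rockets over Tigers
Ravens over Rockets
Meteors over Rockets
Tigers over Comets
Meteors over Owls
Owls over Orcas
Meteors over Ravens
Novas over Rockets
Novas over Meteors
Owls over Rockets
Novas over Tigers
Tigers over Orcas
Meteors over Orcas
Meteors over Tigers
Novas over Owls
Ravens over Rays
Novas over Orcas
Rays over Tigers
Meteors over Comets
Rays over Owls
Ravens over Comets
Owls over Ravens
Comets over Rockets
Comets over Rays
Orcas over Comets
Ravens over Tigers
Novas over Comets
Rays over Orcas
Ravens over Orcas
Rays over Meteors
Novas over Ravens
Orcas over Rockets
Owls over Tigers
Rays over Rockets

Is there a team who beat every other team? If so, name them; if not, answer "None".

Highest win total is Novas with 7 (out of 8 possible).
Novas lost to Rays, so no team went undefeated.

None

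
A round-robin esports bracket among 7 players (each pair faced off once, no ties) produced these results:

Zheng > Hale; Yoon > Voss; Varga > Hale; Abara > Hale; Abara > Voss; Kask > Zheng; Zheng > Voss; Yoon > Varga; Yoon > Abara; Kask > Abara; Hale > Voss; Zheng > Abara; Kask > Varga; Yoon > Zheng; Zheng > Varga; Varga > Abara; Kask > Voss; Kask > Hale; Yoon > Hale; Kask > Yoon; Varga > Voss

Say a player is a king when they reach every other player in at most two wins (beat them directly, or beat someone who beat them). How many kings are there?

Zheng cannot reach Yoon, Kask in two steps.
Yoon cannot reach Kask in two steps.
Voss cannot reach Zheng, Yoon, Kask, Abara, Hale, Varga in two steps.
Kask reaches everyone (king).
Abara cannot reach Zheng, Yoon, Kask, Varga in two steps.
Hale cannot reach Zheng, Yoon, Kask, Abara, Varga in two steps.
Varga cannot reach Zheng, Yoon, Kask in two steps.
Kings: Kask — 1.

1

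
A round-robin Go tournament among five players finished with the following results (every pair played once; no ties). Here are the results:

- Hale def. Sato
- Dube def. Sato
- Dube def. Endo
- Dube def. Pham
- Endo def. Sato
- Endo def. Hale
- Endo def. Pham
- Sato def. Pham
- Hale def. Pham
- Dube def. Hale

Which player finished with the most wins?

Dube

Win totals: Sato 1, Endo 3, Hale 2, Dube 4, Pham 0.
Dube leads with 4 wins (next highest: 3).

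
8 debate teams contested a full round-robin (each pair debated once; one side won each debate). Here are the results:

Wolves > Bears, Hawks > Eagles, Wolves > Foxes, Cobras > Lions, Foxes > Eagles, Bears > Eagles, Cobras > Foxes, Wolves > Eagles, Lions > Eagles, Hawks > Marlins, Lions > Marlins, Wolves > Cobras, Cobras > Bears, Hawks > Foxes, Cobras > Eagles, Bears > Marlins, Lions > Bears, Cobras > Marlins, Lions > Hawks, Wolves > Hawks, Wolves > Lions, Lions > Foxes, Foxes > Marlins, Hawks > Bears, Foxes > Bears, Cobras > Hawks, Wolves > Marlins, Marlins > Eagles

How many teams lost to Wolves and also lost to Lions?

5

Wolves beat: Hawks, Bears, Foxes, Cobras, Lions, Eagles, Marlins.
Lions beat: Hawks, Bears, Foxes, Eagles, Marlins.
Both beat: Hawks, Bears, Foxes, Eagles, Marlins — 5.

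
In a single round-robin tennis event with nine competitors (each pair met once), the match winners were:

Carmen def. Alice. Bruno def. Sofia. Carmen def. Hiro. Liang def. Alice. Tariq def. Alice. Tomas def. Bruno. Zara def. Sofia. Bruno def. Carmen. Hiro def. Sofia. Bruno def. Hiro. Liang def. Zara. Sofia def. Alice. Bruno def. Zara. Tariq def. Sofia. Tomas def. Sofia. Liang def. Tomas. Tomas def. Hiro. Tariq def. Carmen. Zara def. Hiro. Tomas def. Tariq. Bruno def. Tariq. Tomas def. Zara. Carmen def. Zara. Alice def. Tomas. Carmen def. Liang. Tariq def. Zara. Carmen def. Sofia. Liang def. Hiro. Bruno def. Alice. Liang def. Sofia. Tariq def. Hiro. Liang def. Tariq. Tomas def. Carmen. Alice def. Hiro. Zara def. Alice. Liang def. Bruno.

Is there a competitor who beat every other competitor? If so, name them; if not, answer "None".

None

Highest win total is Liang with 7 (out of 8 possible).
Liang lost to Carmen, so no competitor went undefeated.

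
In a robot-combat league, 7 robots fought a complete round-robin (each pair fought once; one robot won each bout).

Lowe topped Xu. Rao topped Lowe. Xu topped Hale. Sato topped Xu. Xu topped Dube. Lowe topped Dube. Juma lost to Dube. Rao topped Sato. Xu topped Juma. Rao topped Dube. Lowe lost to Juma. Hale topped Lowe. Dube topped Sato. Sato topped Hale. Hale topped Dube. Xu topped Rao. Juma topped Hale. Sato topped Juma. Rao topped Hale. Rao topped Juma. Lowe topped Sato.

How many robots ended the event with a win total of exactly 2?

Win totals: Lowe 3, Sato 3, Hale 2, Rao 5, Xu 4, Juma 2, Dube 2.
Exactly 2: Hale, Juma, Dube — 3 robots.

3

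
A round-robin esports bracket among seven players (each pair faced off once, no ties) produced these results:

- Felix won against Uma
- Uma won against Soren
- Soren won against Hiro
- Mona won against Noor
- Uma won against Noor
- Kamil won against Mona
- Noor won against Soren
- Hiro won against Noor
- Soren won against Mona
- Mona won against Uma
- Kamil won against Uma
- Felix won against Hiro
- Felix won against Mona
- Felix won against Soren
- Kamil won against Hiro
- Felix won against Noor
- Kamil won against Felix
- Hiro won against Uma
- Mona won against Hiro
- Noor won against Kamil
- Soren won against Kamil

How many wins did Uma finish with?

2

Uma's results: beat Noor, Soren; lost to Hiro, Felix, Mona, Kamil.
That is 2 wins.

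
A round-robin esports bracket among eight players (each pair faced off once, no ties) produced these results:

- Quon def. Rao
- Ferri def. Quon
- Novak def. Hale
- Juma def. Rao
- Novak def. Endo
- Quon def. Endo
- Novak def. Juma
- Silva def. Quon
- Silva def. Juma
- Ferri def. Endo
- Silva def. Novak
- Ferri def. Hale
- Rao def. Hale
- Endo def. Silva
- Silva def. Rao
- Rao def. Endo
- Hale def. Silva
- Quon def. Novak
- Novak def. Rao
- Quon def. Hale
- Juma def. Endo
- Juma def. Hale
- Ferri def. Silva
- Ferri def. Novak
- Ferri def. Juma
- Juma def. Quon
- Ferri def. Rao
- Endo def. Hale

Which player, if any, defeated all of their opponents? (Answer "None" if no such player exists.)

Ferri has 7 wins out of 7 opponents — a perfect record.

Ferri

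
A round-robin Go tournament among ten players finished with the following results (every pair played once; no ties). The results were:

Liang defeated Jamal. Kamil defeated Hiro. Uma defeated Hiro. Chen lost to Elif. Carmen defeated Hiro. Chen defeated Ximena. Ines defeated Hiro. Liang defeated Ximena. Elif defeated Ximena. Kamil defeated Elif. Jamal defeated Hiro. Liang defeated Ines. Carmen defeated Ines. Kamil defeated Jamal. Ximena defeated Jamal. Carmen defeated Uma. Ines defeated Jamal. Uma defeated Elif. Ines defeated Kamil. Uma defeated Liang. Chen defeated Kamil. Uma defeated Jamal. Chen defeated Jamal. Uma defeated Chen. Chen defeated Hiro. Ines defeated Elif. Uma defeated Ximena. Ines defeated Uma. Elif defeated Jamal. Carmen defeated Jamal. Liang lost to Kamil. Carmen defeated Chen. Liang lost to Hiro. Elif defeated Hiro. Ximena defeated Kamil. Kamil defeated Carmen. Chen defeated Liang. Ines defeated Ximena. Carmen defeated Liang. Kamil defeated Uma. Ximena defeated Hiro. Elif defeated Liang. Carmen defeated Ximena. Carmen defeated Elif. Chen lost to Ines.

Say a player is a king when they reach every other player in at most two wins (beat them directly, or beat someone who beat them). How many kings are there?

4

Jamal cannot reach Ximena, Ines, Uma, Elif, Chen, Carmen, Kamil in two steps.
Liang cannot reach Carmen in two steps.
Hiro cannot reach Uma, Elif, Chen, Carmen, Kamil in two steps.
Ximena cannot reach Ines, Chen in two steps.
Ines reaches everyone (king).
Uma cannot reach Carmen in two steps.
Elif cannot reach Uma, Carmen in two steps.
Chen reaches everyone (king).
Carmen reaches everyone (king).
Kamil reaches everyone (king).
Kings: Ines, Chen, Carmen, Kamil — 4.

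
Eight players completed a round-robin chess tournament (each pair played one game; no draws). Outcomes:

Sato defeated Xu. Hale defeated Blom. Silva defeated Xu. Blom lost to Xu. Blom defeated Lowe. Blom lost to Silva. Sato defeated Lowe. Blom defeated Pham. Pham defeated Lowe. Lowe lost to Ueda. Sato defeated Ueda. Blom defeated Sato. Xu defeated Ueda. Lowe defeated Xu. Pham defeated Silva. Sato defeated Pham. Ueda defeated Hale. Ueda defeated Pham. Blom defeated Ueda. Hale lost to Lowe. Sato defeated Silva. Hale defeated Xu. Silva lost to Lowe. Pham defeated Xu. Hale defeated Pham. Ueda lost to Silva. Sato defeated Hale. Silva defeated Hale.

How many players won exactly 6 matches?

Win totals: Silva 4, Hale 3, Xu 2, Lowe 3, Pham 3, Ueda 3, Sato 6, Blom 4.
Exactly 6: Sato — 1 player.

1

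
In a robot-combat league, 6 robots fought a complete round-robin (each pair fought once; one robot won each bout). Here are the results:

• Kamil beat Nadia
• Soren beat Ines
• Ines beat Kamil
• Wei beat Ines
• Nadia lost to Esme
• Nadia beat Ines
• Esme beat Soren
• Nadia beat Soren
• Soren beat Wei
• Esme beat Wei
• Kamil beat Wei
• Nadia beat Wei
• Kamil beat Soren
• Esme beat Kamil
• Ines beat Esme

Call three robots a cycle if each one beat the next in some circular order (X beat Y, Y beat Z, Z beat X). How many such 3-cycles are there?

Of the C(6,3) = 20 triples, the cyclic ones are: {Nadia, Ines, Kamil}; {Nadia, Ines, Esme}; {Wei, Ines, Kamil}; {Wei, Ines, Esme}; {Ines, Kamil, Soren}; {Ines, Esme, Soren}.
That is 6.

6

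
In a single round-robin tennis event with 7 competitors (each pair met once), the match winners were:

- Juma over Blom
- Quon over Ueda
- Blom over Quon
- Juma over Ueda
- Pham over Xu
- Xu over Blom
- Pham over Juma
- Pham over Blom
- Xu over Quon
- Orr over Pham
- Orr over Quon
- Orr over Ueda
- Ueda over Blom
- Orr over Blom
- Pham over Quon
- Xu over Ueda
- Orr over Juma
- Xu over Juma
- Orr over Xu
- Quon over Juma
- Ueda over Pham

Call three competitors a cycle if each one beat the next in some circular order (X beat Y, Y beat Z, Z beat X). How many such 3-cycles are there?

5

Win totals: Ueda 2, Xu 4, Juma 2, Blom 1, Orr 6, Pham 4, Quon 2.
A competitor with w wins dominates both others in C(w,2) triples; summing gives 1 + 6 + 1 + 0 + 15 + 6 + 1 = 30 transitive triples.
Total triples C(7,3) = 35, so cyclic triples = 35 − 30 = 5.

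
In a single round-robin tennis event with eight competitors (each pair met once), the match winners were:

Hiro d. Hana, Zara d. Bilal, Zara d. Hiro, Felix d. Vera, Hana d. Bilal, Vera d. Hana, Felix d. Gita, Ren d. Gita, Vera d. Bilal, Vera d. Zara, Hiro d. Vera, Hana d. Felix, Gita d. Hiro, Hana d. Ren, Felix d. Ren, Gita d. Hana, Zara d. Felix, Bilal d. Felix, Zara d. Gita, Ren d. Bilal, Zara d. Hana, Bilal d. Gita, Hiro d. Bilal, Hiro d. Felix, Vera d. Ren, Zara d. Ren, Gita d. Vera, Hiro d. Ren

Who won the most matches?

Zara

Win totals: Hana 3, Gita 3, Bilal 2, Felix 3, Vera 4, Hiro 5, Zara 6, Ren 2.
Zara leads with 6 wins (next highest: 5).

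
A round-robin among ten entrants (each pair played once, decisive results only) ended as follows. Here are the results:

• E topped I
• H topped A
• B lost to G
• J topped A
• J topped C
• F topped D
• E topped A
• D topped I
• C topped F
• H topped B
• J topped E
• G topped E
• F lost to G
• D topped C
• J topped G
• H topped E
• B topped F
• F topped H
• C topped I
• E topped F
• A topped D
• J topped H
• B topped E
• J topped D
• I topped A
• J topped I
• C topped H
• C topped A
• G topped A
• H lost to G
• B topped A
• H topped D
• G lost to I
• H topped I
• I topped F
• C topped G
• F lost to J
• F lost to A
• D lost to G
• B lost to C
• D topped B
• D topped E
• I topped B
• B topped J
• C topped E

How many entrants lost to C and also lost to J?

6

C beat: A, B, E, F, G, H, I.
J beat: A, C, D, E, F, G, H, I.
Both beat: A, E, F, G, H, I — 6.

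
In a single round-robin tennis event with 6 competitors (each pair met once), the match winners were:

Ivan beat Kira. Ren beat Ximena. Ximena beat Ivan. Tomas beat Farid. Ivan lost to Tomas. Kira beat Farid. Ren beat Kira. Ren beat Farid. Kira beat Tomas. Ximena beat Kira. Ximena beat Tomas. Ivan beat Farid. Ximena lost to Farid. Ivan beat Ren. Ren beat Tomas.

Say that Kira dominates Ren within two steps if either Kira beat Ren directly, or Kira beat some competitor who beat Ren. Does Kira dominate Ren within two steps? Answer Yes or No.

Kira did not beat Ren directly.
Kira beat Tomas, Farid, but each of them lost to Ren. No two-step path.

No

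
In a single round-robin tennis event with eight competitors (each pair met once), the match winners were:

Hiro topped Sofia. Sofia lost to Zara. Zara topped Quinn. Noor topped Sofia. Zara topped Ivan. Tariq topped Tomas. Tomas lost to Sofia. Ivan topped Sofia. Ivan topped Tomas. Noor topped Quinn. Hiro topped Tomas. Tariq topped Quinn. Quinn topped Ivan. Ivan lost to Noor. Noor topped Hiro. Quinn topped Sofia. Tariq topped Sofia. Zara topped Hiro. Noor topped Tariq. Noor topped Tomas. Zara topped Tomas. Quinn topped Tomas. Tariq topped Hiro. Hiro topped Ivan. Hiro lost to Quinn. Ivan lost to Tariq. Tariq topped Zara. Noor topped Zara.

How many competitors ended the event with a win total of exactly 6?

1

Win totals: Sofia 1, Zara 5, Hiro 3, Noor 7, Quinn 4, Tariq 6, Tomas 0, Ivan 2.
Exactly 6: Tariq — 1 competitor.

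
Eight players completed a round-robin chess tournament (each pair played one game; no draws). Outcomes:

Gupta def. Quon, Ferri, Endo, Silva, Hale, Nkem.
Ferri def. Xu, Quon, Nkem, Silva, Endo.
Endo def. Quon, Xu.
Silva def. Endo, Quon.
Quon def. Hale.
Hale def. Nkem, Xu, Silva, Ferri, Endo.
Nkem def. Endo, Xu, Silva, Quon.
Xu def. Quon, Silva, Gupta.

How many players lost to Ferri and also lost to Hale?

Ferri beat: Xu, Quon, Nkem, Silva, Endo.
Hale beat: Xu, Nkem, Ferri, Silva, Endo.
Both beat: Xu, Nkem, Silva, Endo — 4.

4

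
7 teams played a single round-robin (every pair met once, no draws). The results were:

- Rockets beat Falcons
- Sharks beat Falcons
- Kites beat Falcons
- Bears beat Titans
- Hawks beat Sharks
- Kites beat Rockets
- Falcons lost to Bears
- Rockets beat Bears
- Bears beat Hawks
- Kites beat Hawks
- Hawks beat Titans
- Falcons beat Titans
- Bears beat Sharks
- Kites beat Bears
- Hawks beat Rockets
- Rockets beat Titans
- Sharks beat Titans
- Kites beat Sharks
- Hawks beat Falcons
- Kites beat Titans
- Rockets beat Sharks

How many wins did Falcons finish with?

Falcons' results: beat Titans; lost to Kites, Bears, Hawks, Sharks, Rockets.
That is 1 win.

1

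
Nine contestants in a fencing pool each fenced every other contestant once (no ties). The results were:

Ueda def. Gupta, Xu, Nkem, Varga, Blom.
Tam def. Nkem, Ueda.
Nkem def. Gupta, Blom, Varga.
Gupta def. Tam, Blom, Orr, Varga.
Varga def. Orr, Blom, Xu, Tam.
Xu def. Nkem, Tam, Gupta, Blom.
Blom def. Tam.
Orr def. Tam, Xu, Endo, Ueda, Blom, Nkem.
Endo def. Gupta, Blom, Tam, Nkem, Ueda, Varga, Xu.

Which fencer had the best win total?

Win totals: Tam 2, Xu 4, Ueda 5, Endo 7, Gupta 4, Varga 4, Blom 1, Nkem 3, Orr 6.
Endo leads with 7 wins (next highest: 6).

Endo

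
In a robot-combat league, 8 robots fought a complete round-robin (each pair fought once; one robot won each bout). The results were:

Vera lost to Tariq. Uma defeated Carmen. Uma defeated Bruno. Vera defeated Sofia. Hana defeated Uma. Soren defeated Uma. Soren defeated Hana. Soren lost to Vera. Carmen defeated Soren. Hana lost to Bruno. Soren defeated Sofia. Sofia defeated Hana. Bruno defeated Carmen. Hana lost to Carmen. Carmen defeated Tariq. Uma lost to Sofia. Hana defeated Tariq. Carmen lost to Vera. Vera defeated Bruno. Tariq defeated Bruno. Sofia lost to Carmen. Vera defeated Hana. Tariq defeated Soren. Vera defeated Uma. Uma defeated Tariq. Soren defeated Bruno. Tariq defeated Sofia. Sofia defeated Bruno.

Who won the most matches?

Win totals: Tariq 4, Hana 2, Vera 6, Soren 4, Sofia 3, Carmen 4, Uma 3, Bruno 2.
Vera leads with 6 wins (next highest: 4).

Vera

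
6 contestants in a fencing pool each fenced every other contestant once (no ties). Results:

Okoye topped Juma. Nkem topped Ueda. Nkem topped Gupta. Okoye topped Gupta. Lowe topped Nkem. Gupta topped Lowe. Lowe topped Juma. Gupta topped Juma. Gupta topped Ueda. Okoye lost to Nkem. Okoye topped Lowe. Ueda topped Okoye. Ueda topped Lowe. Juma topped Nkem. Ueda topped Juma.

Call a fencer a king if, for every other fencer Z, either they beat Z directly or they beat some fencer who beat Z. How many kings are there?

Ueda reaches everyone (king).
Okoye reaches everyone (king).
Nkem reaches everyone (king).
Lowe reaches everyone (king).
Gupta reaches everyone (king).
Juma cannot reach Lowe in two steps.
Kings: Ueda, Okoye, Nkem, Lowe, Gupta — 5.

5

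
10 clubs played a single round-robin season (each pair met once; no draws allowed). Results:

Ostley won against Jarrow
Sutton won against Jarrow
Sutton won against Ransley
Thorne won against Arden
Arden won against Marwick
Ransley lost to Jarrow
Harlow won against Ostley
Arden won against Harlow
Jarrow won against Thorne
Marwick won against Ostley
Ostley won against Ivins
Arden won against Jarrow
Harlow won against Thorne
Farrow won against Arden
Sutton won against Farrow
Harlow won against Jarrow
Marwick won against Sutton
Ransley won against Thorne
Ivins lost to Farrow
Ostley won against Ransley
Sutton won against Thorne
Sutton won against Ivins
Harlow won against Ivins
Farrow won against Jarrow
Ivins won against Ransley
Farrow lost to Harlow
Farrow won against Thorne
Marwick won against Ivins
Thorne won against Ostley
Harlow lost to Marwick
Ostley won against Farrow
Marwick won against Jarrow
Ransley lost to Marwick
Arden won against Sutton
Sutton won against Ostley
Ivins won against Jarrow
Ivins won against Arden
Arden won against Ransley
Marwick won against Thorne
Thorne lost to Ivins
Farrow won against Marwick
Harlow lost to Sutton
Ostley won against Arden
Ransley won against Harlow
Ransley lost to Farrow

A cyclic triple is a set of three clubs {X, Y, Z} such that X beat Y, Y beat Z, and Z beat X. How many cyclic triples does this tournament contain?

Win totals: Ivins 4, Marwick 7, Ransley 2, Ostley 5, Sutton 7, Farrow 6, Harlow 5, Arden 5, Jarrow 2, Thorne 2.
A club with w wins dominates both others in C(w,2) triples; summing gives 6 + 21 + 1 + 10 + 21 + 15 + 10 + 10 + 1 + 1 = 96 transitive triples.
Total triples C(10,3) = 120, so cyclic triples = 120 − 96 = 24.

24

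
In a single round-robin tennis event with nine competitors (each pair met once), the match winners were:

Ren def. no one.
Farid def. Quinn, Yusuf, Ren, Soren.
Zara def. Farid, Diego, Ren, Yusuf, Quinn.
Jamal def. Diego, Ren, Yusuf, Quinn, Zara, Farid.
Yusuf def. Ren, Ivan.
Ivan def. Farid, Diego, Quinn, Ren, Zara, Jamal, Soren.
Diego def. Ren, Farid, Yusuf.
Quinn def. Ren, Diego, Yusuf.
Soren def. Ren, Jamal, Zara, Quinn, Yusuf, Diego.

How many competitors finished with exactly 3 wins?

Win totals: Ivan 7, Zara 5, Farid 4, Diego 3, Jamal 6, Quinn 3, Soren 6, Ren 0, Yusuf 2.
Exactly 3: Diego, Quinn — 2 competitors.

2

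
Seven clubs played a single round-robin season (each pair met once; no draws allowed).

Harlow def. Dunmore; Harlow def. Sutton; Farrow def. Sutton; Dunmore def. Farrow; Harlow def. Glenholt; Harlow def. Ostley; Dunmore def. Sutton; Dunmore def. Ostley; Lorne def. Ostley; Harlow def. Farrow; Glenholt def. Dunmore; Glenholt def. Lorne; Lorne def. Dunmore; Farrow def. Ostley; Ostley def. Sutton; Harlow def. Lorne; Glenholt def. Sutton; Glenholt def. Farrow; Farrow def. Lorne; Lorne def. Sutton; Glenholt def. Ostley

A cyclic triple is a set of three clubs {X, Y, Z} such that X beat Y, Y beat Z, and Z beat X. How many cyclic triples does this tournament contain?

Win totals: Ostley 1, Sutton 0, Harlow 6, Dunmore 3, Farrow 3, Glenholt 5, Lorne 3.
A club with w wins dominates both others in C(w,2) triples; summing gives 0 + 0 + 15 + 3 + 3 + 10 + 3 = 34 transitive triples.
Total triples C(7,3) = 35, so cyclic triples = 35 − 34 = 1.

1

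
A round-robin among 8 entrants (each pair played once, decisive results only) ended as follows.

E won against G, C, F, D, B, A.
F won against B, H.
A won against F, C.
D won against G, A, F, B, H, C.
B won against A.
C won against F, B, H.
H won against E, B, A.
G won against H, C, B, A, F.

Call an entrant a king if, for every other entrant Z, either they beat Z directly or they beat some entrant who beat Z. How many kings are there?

3

A cannot reach D, E, G in two steps.
B cannot reach D, E, G, H in two steps.
C cannot reach D, G in two steps.
D reaches everyone (king).
E reaches everyone (king).
F cannot reach C, D, G in two steps.
G cannot reach D in two steps.
H reaches everyone (king).
Kings: D, E, H — 3.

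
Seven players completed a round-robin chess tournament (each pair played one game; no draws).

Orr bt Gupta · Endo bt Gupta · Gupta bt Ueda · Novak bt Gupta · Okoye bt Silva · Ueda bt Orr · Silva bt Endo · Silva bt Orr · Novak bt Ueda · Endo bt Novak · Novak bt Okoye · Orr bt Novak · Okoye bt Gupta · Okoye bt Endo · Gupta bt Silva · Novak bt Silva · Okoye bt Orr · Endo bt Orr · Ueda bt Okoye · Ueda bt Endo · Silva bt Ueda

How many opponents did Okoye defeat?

4

Okoye's results: beat Gupta, Endo, Silva, Orr; lost to Novak, Ueda.
That is 4 wins.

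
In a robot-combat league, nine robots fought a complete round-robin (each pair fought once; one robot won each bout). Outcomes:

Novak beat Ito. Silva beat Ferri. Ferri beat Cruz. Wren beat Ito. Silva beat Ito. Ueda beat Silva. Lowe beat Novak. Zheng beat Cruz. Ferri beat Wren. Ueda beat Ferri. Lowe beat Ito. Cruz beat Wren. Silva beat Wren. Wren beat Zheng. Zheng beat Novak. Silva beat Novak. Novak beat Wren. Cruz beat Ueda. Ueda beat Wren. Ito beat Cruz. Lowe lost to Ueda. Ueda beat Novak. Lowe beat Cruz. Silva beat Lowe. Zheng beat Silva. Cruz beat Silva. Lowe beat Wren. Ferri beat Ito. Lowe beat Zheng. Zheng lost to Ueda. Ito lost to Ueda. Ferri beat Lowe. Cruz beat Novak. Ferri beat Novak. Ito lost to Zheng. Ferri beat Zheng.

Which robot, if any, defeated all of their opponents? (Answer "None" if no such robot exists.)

Highest win total is Ueda with 7 (out of 8 possible).
Ueda lost to Cruz, so no robot went undefeated.

None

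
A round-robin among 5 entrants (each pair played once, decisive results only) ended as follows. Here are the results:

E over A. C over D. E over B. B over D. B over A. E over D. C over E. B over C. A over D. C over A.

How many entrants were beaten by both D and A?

D beat: no one.
A beat: D.
No one was beaten by both.

0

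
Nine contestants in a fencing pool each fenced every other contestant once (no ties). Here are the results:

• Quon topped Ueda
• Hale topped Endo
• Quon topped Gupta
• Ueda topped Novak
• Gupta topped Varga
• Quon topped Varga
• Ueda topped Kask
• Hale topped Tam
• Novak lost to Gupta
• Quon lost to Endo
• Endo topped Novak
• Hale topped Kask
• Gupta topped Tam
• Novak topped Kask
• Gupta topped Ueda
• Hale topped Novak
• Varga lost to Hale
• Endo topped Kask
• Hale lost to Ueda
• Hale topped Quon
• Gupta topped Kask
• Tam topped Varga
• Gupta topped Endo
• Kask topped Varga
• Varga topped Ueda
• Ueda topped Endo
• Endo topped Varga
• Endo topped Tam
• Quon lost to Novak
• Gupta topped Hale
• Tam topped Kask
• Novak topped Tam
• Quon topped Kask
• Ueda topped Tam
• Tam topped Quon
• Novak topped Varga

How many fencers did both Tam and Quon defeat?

Tam beat: Quon, Varga, Kask.
Quon beat: Varga, Ueda, Gupta, Kask.
Both beat: Varga, Kask — 2.

2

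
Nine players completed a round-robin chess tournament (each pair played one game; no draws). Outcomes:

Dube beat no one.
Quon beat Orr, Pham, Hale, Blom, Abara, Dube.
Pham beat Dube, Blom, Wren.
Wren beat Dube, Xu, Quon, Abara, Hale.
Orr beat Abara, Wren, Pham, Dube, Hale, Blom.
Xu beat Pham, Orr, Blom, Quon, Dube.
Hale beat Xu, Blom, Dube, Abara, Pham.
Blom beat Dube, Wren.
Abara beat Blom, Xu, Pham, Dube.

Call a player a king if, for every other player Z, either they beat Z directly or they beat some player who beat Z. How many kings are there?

5

Abara cannot reach Hale in two steps.
Blom cannot reach Orr, Pham in two steps.
Xu reaches everyone (king).
Quon reaches everyone (king).
Hale reaches everyone (king).
Orr reaches everyone (king).
Wren reaches everyone (king).
Pham cannot reach Orr in two steps.
Dube cannot reach Abara, Blom, Xu, Quon, Hale, Orr, Wren, Pham in two steps.
Kings: Xu, Quon, Hale, Orr, Wren — 5.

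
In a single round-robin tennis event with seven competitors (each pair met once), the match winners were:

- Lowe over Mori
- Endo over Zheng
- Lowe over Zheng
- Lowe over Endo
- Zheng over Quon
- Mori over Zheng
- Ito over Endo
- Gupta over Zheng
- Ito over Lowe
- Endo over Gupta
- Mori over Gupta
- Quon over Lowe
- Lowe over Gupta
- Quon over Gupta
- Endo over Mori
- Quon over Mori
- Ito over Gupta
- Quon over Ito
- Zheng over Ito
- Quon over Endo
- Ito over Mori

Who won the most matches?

Win totals: Quon 5, Ito 4, Zheng 2, Lowe 4, Mori 2, Endo 3, Gupta 1.
Quon leads with 5 wins (next highest: 4).

Quon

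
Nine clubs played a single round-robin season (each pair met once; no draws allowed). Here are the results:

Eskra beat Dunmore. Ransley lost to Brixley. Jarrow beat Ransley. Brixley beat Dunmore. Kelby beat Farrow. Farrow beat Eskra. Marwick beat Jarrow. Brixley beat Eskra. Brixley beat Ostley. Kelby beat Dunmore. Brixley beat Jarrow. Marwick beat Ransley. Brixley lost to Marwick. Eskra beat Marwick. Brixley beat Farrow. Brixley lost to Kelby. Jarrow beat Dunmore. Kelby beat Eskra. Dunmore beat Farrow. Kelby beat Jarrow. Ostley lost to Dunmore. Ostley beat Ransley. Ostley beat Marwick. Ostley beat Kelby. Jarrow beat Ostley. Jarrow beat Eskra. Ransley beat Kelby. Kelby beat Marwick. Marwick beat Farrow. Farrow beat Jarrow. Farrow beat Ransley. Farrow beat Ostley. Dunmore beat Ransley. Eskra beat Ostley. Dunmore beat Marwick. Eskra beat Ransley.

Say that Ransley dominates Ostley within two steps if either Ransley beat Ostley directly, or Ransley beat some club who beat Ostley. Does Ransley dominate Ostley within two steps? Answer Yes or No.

No

Ransley did not beat Ostley directly.
Ransley beat Kelby, but each of them lost to Ostley. No two-step path.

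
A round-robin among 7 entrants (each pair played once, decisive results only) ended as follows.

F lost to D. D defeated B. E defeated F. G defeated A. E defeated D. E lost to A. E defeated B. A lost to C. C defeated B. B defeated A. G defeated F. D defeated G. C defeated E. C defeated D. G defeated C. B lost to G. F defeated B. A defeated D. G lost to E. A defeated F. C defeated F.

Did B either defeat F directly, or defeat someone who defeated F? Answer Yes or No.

B did not beat F directly.
B beat A. Of those, A beat F.

Yes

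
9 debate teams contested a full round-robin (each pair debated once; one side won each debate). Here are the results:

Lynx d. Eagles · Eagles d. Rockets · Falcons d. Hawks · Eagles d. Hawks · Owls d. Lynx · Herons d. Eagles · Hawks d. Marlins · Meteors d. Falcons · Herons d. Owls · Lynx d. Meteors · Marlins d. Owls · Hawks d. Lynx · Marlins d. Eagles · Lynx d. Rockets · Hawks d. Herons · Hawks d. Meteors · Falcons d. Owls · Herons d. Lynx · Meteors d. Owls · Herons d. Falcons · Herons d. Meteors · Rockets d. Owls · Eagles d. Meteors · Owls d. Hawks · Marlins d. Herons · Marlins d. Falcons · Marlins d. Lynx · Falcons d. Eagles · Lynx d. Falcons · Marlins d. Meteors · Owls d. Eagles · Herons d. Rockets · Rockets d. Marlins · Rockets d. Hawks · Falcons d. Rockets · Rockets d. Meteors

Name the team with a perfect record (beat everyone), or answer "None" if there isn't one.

None

Highest win total is Marlins with 6 (out of 8 possible).
Marlins lost to Hawks, Rockets, so no team went undefeated.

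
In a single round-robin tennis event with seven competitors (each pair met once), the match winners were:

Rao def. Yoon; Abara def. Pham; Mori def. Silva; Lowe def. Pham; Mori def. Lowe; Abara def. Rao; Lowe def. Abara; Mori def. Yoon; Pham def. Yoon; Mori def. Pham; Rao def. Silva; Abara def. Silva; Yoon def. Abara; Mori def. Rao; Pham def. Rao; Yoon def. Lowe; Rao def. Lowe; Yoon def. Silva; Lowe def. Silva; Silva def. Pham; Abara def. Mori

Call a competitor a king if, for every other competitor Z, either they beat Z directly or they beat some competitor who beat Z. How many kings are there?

4

Rao cannot reach Mori in two steps.
Yoon reaches everyone (king).
Mori reaches everyone (king).
Abara reaches everyone (king).
Pham cannot reach Mori in two steps.
Silva cannot reach Mori, Abara, Lowe in two steps.
Lowe reaches everyone (king).
Kings: Yoon, Mori, Abara, Lowe — 4.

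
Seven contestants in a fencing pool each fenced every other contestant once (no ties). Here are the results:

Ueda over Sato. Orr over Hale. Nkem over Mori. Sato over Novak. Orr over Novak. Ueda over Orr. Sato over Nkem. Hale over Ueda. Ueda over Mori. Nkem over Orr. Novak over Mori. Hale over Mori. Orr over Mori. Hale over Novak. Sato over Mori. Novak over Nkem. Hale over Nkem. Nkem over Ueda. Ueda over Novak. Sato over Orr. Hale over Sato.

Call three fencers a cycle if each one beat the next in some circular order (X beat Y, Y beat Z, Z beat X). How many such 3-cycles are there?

Win totals: Novak 2, Orr 3, Sato 4, Hale 5, Mori 0, Ueda 4, Nkem 3.
A fencer with w wins dominates both others in C(w,2) triples; summing gives 1 + 3 + 6 + 10 + 0 + 6 + 3 = 29 transitive triples.
Total triples C(7,3) = 35, so cyclic triples = 35 − 29 = 6.

6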